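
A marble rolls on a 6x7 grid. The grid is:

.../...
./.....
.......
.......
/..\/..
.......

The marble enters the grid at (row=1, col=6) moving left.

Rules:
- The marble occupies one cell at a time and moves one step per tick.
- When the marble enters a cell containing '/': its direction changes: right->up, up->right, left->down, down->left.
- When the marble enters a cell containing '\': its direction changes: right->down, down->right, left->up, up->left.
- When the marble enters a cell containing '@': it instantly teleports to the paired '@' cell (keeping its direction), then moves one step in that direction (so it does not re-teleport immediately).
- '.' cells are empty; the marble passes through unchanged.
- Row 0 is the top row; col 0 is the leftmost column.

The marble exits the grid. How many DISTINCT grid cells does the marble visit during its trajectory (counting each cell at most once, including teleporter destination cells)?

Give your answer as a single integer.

Step 1: enter (1,6), '.' pass, move left to (1,5)
Step 2: enter (1,5), '.' pass, move left to (1,4)
Step 3: enter (1,4), '.' pass, move left to (1,3)
Step 4: enter (1,3), '.' pass, move left to (1,2)
Step 5: enter (1,2), '.' pass, move left to (1,1)
Step 6: enter (1,1), '/' deflects left->down, move down to (2,1)
Step 7: enter (2,1), '.' pass, move down to (3,1)
Step 8: enter (3,1), '.' pass, move down to (4,1)
Step 9: enter (4,1), '.' pass, move down to (5,1)
Step 10: enter (5,1), '.' pass, move down to (6,1)
Step 11: at (6,1) — EXIT via bottom edge, pos 1
Distinct cells visited: 10 (path length 10)

Answer: 10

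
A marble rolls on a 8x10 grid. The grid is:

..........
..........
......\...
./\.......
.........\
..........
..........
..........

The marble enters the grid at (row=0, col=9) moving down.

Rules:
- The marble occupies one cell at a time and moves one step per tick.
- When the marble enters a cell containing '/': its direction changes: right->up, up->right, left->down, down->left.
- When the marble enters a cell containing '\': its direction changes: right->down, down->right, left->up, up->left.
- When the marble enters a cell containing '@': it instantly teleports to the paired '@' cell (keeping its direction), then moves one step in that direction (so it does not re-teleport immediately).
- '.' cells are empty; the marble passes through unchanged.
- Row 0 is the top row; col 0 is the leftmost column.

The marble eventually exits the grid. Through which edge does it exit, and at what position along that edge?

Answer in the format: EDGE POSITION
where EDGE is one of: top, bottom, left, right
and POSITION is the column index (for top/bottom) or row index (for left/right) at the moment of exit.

Step 1: enter (0,9), '.' pass, move down to (1,9)
Step 2: enter (1,9), '.' pass, move down to (2,9)
Step 3: enter (2,9), '.' pass, move down to (3,9)
Step 4: enter (3,9), '.' pass, move down to (4,9)
Step 5: enter (4,9), '\' deflects down->right, move right to (4,10)
Step 6: at (4,10) — EXIT via right edge, pos 4

Answer: right 4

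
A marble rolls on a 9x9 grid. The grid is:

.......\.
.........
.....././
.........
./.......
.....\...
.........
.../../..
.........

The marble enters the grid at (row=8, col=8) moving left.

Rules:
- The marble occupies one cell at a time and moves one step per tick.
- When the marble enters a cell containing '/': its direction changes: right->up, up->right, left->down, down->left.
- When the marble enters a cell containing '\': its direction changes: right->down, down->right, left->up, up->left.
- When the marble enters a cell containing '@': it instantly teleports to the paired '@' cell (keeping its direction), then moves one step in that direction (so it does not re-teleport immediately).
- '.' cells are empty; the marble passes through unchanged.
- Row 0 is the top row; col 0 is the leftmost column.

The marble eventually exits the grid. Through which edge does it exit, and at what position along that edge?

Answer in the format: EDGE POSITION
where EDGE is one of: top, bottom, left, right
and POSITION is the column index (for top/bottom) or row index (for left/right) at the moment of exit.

Step 1: enter (8,8), '.' pass, move left to (8,7)
Step 2: enter (8,7), '.' pass, move left to (8,6)
Step 3: enter (8,6), '.' pass, move left to (8,5)
Step 4: enter (8,5), '.' pass, move left to (8,4)
Step 5: enter (8,4), '.' pass, move left to (8,3)
Step 6: enter (8,3), '.' pass, move left to (8,2)
Step 7: enter (8,2), '.' pass, move left to (8,1)
Step 8: enter (8,1), '.' pass, move left to (8,0)
Step 9: enter (8,0), '.' pass, move left to (8,-1)
Step 10: at (8,-1) — EXIT via left edge, pos 8

Answer: left 8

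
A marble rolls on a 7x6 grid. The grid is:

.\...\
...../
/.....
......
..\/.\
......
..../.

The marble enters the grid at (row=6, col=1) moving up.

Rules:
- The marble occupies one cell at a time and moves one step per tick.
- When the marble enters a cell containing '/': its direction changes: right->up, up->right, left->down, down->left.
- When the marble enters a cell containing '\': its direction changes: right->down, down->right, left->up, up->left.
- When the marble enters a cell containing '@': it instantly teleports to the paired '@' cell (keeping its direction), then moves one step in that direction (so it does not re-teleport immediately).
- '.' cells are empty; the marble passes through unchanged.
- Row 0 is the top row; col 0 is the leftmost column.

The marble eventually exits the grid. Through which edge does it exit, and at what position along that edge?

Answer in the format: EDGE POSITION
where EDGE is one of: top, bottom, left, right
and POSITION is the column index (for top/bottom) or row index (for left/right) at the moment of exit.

Answer: left 0

Derivation:
Step 1: enter (6,1), '.' pass, move up to (5,1)
Step 2: enter (5,1), '.' pass, move up to (4,1)
Step 3: enter (4,1), '.' pass, move up to (3,1)
Step 4: enter (3,1), '.' pass, move up to (2,1)
Step 5: enter (2,1), '.' pass, move up to (1,1)
Step 6: enter (1,1), '.' pass, move up to (0,1)
Step 7: enter (0,1), '\' deflects up->left, move left to (0,0)
Step 8: enter (0,0), '.' pass, move left to (0,-1)
Step 9: at (0,-1) — EXIT via left edge, pos 0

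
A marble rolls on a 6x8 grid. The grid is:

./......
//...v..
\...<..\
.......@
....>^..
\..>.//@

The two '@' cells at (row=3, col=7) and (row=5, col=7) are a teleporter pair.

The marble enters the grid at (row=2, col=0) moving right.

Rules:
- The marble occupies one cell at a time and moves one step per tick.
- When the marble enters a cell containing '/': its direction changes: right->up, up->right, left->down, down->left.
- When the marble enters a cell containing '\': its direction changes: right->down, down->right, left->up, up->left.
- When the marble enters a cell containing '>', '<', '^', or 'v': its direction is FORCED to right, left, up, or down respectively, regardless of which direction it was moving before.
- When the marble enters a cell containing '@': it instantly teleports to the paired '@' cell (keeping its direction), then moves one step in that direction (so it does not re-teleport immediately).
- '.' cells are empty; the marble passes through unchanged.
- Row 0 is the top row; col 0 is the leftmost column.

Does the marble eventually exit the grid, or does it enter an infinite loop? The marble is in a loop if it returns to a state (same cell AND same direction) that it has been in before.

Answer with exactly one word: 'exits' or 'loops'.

Step 1: enter (2,0), '\' deflects right->down, move down to (3,0)
Step 2: enter (3,0), '.' pass, move down to (4,0)
Step 3: enter (4,0), '.' pass, move down to (5,0)
Step 4: enter (5,0), '\' deflects down->right, move right to (5,1)
Step 5: enter (5,1), '.' pass, move right to (5,2)
Step 6: enter (5,2), '.' pass, move right to (5,3)
Step 7: enter (5,3), '>' forces right->right, move right to (5,4)
Step 8: enter (5,4), '.' pass, move right to (5,5)
Step 9: enter (5,5), '/' deflects right->up, move up to (4,5)
Step 10: enter (4,5), '^' forces up->up, move up to (3,5)
Step 11: enter (3,5), '.' pass, move up to (2,5)
Step 12: enter (2,5), '.' pass, move up to (1,5)
Step 13: enter (1,5), 'v' forces up->down, move down to (2,5)
Step 14: enter (2,5), '.' pass, move down to (3,5)
Step 15: enter (3,5), '.' pass, move down to (4,5)
Step 16: enter (4,5), '^' forces down->up, move up to (3,5)
Step 17: at (3,5) dir=up — LOOP DETECTED (seen before)

Answer: loops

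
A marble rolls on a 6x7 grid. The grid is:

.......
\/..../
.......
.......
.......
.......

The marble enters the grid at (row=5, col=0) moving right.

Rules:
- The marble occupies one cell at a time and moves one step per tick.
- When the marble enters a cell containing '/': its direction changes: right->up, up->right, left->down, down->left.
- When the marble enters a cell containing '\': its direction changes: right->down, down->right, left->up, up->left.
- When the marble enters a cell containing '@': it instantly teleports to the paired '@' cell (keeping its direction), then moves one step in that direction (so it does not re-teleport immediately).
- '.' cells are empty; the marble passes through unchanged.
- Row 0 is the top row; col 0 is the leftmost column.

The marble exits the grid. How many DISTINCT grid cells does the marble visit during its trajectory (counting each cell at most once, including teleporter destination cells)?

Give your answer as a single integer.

Step 1: enter (5,0), '.' pass, move right to (5,1)
Step 2: enter (5,1), '.' pass, move right to (5,2)
Step 3: enter (5,2), '.' pass, move right to (5,3)
Step 4: enter (5,3), '.' pass, move right to (5,4)
Step 5: enter (5,4), '.' pass, move right to (5,5)
Step 6: enter (5,5), '.' pass, move right to (5,6)
Step 7: enter (5,6), '.' pass, move right to (5,7)
Step 8: at (5,7) — EXIT via right edge, pos 5
Distinct cells visited: 7 (path length 7)

Answer: 7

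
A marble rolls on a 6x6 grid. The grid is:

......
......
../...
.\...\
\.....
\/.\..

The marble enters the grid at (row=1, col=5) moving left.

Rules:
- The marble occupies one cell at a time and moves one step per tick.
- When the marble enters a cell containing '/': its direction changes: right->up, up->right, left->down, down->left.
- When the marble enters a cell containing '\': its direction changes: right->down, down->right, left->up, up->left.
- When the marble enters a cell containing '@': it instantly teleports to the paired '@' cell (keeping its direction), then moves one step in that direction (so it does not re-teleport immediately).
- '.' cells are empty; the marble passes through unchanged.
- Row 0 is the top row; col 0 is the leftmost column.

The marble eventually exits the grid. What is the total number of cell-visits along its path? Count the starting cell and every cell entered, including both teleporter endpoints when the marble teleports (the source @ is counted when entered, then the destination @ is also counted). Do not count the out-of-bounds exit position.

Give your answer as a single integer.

Step 1: enter (1,5), '.' pass, move left to (1,4)
Step 2: enter (1,4), '.' pass, move left to (1,3)
Step 3: enter (1,3), '.' pass, move left to (1,2)
Step 4: enter (1,2), '.' pass, move left to (1,1)
Step 5: enter (1,1), '.' pass, move left to (1,0)
Step 6: enter (1,0), '.' pass, move left to (1,-1)
Step 7: at (1,-1) — EXIT via left edge, pos 1
Path length (cell visits): 6

Answer: 6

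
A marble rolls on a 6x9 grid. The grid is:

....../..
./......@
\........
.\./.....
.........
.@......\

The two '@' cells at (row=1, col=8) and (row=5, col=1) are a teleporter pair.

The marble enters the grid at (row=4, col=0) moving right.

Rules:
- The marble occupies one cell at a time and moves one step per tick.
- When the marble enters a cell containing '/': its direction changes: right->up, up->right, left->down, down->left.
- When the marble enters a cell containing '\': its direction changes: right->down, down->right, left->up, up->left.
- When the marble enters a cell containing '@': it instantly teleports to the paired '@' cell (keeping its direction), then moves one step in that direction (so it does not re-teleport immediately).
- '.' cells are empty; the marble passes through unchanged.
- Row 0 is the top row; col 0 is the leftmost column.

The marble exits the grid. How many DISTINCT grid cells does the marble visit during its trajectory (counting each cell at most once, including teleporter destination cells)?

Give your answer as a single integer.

Answer: 9

Derivation:
Step 1: enter (4,0), '.' pass, move right to (4,1)
Step 2: enter (4,1), '.' pass, move right to (4,2)
Step 3: enter (4,2), '.' pass, move right to (4,3)
Step 4: enter (4,3), '.' pass, move right to (4,4)
Step 5: enter (4,4), '.' pass, move right to (4,5)
Step 6: enter (4,5), '.' pass, move right to (4,6)
Step 7: enter (4,6), '.' pass, move right to (4,7)
Step 8: enter (4,7), '.' pass, move right to (4,8)
Step 9: enter (4,8), '.' pass, move right to (4,9)
Step 10: at (4,9) — EXIT via right edge, pos 4
Distinct cells visited: 9 (path length 9)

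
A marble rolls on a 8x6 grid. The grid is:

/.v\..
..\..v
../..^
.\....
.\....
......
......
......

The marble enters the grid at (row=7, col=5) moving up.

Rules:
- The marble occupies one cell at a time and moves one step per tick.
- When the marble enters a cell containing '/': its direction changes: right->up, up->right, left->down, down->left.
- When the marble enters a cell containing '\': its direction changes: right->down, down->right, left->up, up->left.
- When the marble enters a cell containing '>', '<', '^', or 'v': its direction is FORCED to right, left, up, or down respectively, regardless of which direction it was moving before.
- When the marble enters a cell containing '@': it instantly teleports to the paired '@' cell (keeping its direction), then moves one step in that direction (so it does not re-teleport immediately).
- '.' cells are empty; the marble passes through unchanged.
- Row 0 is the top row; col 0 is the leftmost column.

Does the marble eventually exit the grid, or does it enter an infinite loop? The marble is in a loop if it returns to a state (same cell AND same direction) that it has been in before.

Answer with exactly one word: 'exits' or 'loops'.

Answer: loops

Derivation:
Step 1: enter (7,5), '.' pass, move up to (6,5)
Step 2: enter (6,5), '.' pass, move up to (5,5)
Step 3: enter (5,5), '.' pass, move up to (4,5)
Step 4: enter (4,5), '.' pass, move up to (3,5)
Step 5: enter (3,5), '.' pass, move up to (2,5)
Step 6: enter (2,5), '^' forces up->up, move up to (1,5)
Step 7: enter (1,5), 'v' forces up->down, move down to (2,5)
Step 8: enter (2,5), '^' forces down->up, move up to (1,5)
Step 9: at (1,5) dir=up — LOOP DETECTED (seen before)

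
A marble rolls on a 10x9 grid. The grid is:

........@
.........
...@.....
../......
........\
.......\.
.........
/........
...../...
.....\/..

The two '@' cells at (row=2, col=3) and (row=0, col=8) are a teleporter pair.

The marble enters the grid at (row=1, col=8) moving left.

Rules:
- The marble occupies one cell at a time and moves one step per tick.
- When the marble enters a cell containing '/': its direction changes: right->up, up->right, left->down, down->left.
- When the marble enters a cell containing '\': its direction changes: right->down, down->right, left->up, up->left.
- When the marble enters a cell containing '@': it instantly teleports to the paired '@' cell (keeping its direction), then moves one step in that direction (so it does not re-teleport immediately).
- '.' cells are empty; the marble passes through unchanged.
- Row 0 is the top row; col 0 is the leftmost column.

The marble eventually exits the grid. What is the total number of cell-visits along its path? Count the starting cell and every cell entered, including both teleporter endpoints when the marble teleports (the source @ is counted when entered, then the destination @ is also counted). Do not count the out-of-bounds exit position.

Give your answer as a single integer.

Answer: 9

Derivation:
Step 1: enter (1,8), '.' pass, move left to (1,7)
Step 2: enter (1,7), '.' pass, move left to (1,6)
Step 3: enter (1,6), '.' pass, move left to (1,5)
Step 4: enter (1,5), '.' pass, move left to (1,4)
Step 5: enter (1,4), '.' pass, move left to (1,3)
Step 6: enter (1,3), '.' pass, move left to (1,2)
Step 7: enter (1,2), '.' pass, move left to (1,1)
Step 8: enter (1,1), '.' pass, move left to (1,0)
Step 9: enter (1,0), '.' pass, move left to (1,-1)
Step 10: at (1,-1) — EXIT via left edge, pos 1
Path length (cell visits): 9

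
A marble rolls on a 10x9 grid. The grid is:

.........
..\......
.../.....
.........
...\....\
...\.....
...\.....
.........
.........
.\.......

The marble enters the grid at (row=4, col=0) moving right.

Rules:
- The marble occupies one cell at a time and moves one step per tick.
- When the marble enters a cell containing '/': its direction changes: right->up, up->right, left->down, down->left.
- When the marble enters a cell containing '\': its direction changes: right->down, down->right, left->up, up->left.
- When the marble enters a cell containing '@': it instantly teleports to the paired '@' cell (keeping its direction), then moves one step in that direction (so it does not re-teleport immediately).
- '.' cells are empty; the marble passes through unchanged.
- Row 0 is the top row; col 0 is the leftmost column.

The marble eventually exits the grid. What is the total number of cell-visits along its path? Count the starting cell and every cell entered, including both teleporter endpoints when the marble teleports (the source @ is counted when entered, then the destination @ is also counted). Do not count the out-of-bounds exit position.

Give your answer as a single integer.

Step 1: enter (4,0), '.' pass, move right to (4,1)
Step 2: enter (4,1), '.' pass, move right to (4,2)
Step 3: enter (4,2), '.' pass, move right to (4,3)
Step 4: enter (4,3), '\' deflects right->down, move down to (5,3)
Step 5: enter (5,3), '\' deflects down->right, move right to (5,4)
Step 6: enter (5,4), '.' pass, move right to (5,5)
Step 7: enter (5,5), '.' pass, move right to (5,6)
Step 8: enter (5,6), '.' pass, move right to (5,7)
Step 9: enter (5,7), '.' pass, move right to (5,8)
Step 10: enter (5,8), '.' pass, move right to (5,9)
Step 11: at (5,9) — EXIT via right edge, pos 5
Path length (cell visits): 10

Answer: 10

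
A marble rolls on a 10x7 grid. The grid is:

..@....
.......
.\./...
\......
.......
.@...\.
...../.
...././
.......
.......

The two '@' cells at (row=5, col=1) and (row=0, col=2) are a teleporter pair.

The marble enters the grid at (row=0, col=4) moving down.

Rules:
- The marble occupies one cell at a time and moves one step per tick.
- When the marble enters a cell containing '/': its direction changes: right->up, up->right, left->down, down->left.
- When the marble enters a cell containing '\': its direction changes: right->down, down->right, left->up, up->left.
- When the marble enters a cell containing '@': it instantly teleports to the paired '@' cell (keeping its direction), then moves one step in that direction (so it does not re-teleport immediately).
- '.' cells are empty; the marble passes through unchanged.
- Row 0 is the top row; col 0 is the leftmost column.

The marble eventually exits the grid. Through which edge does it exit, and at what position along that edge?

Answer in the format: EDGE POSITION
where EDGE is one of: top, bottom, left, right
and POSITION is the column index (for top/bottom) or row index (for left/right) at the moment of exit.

Answer: left 7

Derivation:
Step 1: enter (0,4), '.' pass, move down to (1,4)
Step 2: enter (1,4), '.' pass, move down to (2,4)
Step 3: enter (2,4), '.' pass, move down to (3,4)
Step 4: enter (3,4), '.' pass, move down to (4,4)
Step 5: enter (4,4), '.' pass, move down to (5,4)
Step 6: enter (5,4), '.' pass, move down to (6,4)
Step 7: enter (6,4), '.' pass, move down to (7,4)
Step 8: enter (7,4), '/' deflects down->left, move left to (7,3)
Step 9: enter (7,3), '.' pass, move left to (7,2)
Step 10: enter (7,2), '.' pass, move left to (7,1)
Step 11: enter (7,1), '.' pass, move left to (7,0)
Step 12: enter (7,0), '.' pass, move left to (7,-1)
Step 13: at (7,-1) — EXIT via left edge, pos 7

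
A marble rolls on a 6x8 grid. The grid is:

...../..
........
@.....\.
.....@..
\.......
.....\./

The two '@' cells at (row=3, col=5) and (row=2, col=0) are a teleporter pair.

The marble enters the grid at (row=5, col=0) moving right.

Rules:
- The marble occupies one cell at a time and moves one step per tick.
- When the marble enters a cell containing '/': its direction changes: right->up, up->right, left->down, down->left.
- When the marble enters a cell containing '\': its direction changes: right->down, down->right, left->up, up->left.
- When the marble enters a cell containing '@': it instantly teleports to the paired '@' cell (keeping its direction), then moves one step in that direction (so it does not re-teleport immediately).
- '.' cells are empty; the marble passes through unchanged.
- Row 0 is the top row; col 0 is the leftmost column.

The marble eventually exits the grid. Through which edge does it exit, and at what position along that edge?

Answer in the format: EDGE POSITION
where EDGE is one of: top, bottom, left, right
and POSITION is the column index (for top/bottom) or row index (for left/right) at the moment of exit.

Step 1: enter (5,0), '.' pass, move right to (5,1)
Step 2: enter (5,1), '.' pass, move right to (5,2)
Step 3: enter (5,2), '.' pass, move right to (5,3)
Step 4: enter (5,3), '.' pass, move right to (5,4)
Step 5: enter (5,4), '.' pass, move right to (5,5)
Step 6: enter (5,5), '\' deflects right->down, move down to (6,5)
Step 7: at (6,5) — EXIT via bottom edge, pos 5

Answer: bottom 5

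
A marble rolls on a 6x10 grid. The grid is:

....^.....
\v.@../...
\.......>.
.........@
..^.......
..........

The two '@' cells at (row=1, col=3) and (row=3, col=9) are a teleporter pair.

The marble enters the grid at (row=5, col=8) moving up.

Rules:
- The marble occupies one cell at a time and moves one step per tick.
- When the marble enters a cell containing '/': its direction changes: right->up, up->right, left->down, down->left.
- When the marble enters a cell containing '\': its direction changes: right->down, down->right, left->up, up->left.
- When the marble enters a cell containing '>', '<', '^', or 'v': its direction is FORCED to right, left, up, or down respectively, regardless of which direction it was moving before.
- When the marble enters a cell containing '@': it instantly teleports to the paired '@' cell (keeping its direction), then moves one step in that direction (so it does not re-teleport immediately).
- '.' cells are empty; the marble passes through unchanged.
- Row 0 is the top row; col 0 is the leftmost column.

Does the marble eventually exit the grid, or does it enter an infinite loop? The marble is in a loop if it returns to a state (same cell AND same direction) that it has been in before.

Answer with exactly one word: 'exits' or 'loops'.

Answer: exits

Derivation:
Step 1: enter (5,8), '.' pass, move up to (4,8)
Step 2: enter (4,8), '.' pass, move up to (3,8)
Step 3: enter (3,8), '.' pass, move up to (2,8)
Step 4: enter (2,8), '>' forces up->right, move right to (2,9)
Step 5: enter (2,9), '.' pass, move right to (2,10)
Step 6: at (2,10) — EXIT via right edge, pos 2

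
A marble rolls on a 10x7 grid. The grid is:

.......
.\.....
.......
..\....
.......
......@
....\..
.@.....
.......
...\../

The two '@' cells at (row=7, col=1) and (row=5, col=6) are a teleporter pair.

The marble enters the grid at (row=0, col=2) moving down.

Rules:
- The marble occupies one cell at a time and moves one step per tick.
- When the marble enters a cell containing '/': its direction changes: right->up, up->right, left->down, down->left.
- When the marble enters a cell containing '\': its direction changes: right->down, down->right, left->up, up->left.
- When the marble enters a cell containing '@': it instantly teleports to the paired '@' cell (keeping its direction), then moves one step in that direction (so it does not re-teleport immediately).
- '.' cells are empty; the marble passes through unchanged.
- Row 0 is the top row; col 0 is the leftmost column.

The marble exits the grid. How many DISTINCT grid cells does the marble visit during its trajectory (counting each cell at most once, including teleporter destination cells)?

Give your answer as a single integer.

Answer: 8

Derivation:
Step 1: enter (0,2), '.' pass, move down to (1,2)
Step 2: enter (1,2), '.' pass, move down to (2,2)
Step 3: enter (2,2), '.' pass, move down to (3,2)
Step 4: enter (3,2), '\' deflects down->right, move right to (3,3)
Step 5: enter (3,3), '.' pass, move right to (3,4)
Step 6: enter (3,4), '.' pass, move right to (3,5)
Step 7: enter (3,5), '.' pass, move right to (3,6)
Step 8: enter (3,6), '.' pass, move right to (3,7)
Step 9: at (3,7) — EXIT via right edge, pos 3
Distinct cells visited: 8 (path length 8)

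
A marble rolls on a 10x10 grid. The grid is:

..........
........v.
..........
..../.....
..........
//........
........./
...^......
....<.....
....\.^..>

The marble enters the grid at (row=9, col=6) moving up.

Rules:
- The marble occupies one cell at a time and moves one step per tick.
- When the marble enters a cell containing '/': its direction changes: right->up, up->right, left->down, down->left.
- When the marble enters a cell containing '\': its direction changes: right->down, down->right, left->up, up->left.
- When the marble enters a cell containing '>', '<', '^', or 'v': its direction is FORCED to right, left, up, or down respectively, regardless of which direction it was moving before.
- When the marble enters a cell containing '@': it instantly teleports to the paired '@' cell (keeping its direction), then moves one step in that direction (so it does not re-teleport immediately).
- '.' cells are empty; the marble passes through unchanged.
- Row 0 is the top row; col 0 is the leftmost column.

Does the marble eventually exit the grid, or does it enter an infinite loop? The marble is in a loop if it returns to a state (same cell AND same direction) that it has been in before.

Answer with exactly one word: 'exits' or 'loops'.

Answer: exits

Derivation:
Step 1: enter (9,6), '^' forces up->up, move up to (8,6)
Step 2: enter (8,6), '.' pass, move up to (7,6)
Step 3: enter (7,6), '.' pass, move up to (6,6)
Step 4: enter (6,6), '.' pass, move up to (5,6)
Step 5: enter (5,6), '.' pass, move up to (4,6)
Step 6: enter (4,6), '.' pass, move up to (3,6)
Step 7: enter (3,6), '.' pass, move up to (2,6)
Step 8: enter (2,6), '.' pass, move up to (1,6)
Step 9: enter (1,6), '.' pass, move up to (0,6)
Step 10: enter (0,6), '.' pass, move up to (-1,6)
Step 11: at (-1,6) — EXIT via top edge, pos 6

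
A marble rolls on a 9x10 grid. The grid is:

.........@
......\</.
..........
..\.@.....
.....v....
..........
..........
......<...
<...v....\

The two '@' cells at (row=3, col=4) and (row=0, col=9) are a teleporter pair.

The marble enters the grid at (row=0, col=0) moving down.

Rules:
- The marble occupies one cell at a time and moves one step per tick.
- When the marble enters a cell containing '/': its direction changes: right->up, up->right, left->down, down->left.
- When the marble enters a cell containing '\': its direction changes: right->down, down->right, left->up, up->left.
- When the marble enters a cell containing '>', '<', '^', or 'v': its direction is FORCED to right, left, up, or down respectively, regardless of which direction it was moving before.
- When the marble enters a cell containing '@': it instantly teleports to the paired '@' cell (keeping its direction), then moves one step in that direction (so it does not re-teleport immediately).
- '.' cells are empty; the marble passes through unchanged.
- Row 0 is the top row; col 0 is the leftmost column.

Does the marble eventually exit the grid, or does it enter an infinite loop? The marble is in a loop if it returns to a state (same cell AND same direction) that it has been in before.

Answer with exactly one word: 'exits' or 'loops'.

Answer: exits

Derivation:
Step 1: enter (0,0), '.' pass, move down to (1,0)
Step 2: enter (1,0), '.' pass, move down to (2,0)
Step 3: enter (2,0), '.' pass, move down to (3,0)
Step 4: enter (3,0), '.' pass, move down to (4,0)
Step 5: enter (4,0), '.' pass, move down to (5,0)
Step 6: enter (5,0), '.' pass, move down to (6,0)
Step 7: enter (6,0), '.' pass, move down to (7,0)
Step 8: enter (7,0), '.' pass, move down to (8,0)
Step 9: enter (8,0), '<' forces down->left, move left to (8,-1)
Step 10: at (8,-1) — EXIT via left edge, pos 8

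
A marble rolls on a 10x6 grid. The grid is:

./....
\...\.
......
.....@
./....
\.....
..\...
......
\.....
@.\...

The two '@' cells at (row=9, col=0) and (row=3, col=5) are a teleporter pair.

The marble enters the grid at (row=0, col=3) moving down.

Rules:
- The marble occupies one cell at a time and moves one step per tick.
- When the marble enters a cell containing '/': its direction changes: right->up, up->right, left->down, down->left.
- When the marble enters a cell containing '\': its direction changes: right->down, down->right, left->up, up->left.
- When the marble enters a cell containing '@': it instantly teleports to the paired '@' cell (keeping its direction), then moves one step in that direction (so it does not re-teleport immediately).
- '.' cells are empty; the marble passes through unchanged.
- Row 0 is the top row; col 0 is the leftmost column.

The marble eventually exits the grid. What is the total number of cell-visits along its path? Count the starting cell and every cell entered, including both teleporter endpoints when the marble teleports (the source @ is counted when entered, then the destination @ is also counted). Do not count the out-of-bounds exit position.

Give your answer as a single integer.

Answer: 10

Derivation:
Step 1: enter (0,3), '.' pass, move down to (1,3)
Step 2: enter (1,3), '.' pass, move down to (2,3)
Step 3: enter (2,3), '.' pass, move down to (3,3)
Step 4: enter (3,3), '.' pass, move down to (4,3)
Step 5: enter (4,3), '.' pass, move down to (5,3)
Step 6: enter (5,3), '.' pass, move down to (6,3)
Step 7: enter (6,3), '.' pass, move down to (7,3)
Step 8: enter (7,3), '.' pass, move down to (8,3)
Step 9: enter (8,3), '.' pass, move down to (9,3)
Step 10: enter (9,3), '.' pass, move down to (10,3)
Step 11: at (10,3) — EXIT via bottom edge, pos 3
Path length (cell visits): 10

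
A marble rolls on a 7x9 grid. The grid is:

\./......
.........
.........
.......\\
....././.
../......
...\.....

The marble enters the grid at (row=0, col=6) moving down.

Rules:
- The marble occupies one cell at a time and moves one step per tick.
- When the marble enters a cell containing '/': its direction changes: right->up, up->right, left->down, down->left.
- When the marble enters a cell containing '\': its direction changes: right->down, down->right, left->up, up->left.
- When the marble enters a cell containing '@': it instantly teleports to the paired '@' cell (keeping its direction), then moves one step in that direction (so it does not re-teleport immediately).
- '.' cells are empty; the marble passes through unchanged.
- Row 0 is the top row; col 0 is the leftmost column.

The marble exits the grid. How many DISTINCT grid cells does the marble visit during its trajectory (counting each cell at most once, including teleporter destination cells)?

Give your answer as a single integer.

Answer: 7

Derivation:
Step 1: enter (0,6), '.' pass, move down to (1,6)
Step 2: enter (1,6), '.' pass, move down to (2,6)
Step 3: enter (2,6), '.' pass, move down to (3,6)
Step 4: enter (3,6), '.' pass, move down to (4,6)
Step 5: enter (4,6), '.' pass, move down to (5,6)
Step 6: enter (5,6), '.' pass, move down to (6,6)
Step 7: enter (6,6), '.' pass, move down to (7,6)
Step 8: at (7,6) — EXIT via bottom edge, pos 6
Distinct cells visited: 7 (path length 7)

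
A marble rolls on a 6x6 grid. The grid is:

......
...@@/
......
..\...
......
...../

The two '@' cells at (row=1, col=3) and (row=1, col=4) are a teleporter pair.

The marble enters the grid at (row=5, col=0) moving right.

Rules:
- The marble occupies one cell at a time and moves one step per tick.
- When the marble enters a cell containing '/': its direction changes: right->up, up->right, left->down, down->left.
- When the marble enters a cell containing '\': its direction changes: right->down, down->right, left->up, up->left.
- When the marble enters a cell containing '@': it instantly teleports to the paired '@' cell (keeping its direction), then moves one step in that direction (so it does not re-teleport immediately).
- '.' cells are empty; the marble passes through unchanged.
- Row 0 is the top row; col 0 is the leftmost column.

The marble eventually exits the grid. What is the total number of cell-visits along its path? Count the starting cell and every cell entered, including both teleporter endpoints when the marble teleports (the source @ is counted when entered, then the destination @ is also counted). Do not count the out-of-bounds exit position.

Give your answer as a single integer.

Step 1: enter (5,0), '.' pass, move right to (5,1)
Step 2: enter (5,1), '.' pass, move right to (5,2)
Step 3: enter (5,2), '.' pass, move right to (5,3)
Step 4: enter (5,3), '.' pass, move right to (5,4)
Step 5: enter (5,4), '.' pass, move right to (5,5)
Step 6: enter (5,5), '/' deflects right->up, move up to (4,5)
Step 7: enter (4,5), '.' pass, move up to (3,5)
Step 8: enter (3,5), '.' pass, move up to (2,5)
Step 9: enter (2,5), '.' pass, move up to (1,5)
Step 10: enter (1,5), '/' deflects up->right, move right to (1,6)
Step 11: at (1,6) — EXIT via right edge, pos 1
Path length (cell visits): 10

Answer: 10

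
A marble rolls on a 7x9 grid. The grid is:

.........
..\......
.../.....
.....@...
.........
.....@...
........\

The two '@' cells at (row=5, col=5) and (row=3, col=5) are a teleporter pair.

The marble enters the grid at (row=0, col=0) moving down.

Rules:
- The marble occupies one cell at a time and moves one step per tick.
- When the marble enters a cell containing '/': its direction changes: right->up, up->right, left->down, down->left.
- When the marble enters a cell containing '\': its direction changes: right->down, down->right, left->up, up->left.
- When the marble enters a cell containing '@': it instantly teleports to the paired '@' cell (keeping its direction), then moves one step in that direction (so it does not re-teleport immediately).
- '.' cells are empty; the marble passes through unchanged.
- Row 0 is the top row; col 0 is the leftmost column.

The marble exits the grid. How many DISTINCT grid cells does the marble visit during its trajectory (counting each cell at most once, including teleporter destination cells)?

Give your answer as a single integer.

Step 1: enter (0,0), '.' pass, move down to (1,0)
Step 2: enter (1,0), '.' pass, move down to (2,0)
Step 3: enter (2,0), '.' pass, move down to (3,0)
Step 4: enter (3,0), '.' pass, move down to (4,0)
Step 5: enter (4,0), '.' pass, move down to (5,0)
Step 6: enter (5,0), '.' pass, move down to (6,0)
Step 7: enter (6,0), '.' pass, move down to (7,0)
Step 8: at (7,0) — EXIT via bottom edge, pos 0
Distinct cells visited: 7 (path length 7)

Answer: 7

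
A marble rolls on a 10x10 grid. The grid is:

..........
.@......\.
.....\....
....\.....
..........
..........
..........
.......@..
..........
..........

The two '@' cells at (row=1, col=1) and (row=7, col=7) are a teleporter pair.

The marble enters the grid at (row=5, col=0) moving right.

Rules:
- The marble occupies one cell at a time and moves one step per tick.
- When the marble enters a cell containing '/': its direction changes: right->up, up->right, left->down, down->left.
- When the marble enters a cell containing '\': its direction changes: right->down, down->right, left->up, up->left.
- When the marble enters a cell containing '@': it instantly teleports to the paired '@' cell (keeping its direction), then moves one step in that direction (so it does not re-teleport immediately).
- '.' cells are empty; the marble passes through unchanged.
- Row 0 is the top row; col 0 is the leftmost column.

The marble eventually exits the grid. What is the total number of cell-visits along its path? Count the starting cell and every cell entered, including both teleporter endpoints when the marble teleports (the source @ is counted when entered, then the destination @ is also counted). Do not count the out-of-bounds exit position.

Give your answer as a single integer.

Answer: 10

Derivation:
Step 1: enter (5,0), '.' pass, move right to (5,1)
Step 2: enter (5,1), '.' pass, move right to (5,2)
Step 3: enter (5,2), '.' pass, move right to (5,3)
Step 4: enter (5,3), '.' pass, move right to (5,4)
Step 5: enter (5,4), '.' pass, move right to (5,5)
Step 6: enter (5,5), '.' pass, move right to (5,6)
Step 7: enter (5,6), '.' pass, move right to (5,7)
Step 8: enter (5,7), '.' pass, move right to (5,8)
Step 9: enter (5,8), '.' pass, move right to (5,9)
Step 10: enter (5,9), '.' pass, move right to (5,10)
Step 11: at (5,10) — EXIT via right edge, pos 5
Path length (cell visits): 10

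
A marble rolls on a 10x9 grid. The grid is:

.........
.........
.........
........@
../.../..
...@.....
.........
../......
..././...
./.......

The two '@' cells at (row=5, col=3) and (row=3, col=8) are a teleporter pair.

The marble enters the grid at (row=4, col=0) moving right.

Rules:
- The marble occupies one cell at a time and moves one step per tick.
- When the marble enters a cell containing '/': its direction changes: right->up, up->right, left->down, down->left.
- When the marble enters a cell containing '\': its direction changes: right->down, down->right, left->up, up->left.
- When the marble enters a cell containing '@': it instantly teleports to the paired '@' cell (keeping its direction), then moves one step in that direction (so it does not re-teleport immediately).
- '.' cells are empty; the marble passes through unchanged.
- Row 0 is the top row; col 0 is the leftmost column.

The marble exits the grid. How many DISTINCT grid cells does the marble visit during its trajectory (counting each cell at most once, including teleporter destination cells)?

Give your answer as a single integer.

Step 1: enter (4,0), '.' pass, move right to (4,1)
Step 2: enter (4,1), '.' pass, move right to (4,2)
Step 3: enter (4,2), '/' deflects right->up, move up to (3,2)
Step 4: enter (3,2), '.' pass, move up to (2,2)
Step 5: enter (2,2), '.' pass, move up to (1,2)
Step 6: enter (1,2), '.' pass, move up to (0,2)
Step 7: enter (0,2), '.' pass, move up to (-1,2)
Step 8: at (-1,2) — EXIT via top edge, pos 2
Distinct cells visited: 7 (path length 7)

Answer: 7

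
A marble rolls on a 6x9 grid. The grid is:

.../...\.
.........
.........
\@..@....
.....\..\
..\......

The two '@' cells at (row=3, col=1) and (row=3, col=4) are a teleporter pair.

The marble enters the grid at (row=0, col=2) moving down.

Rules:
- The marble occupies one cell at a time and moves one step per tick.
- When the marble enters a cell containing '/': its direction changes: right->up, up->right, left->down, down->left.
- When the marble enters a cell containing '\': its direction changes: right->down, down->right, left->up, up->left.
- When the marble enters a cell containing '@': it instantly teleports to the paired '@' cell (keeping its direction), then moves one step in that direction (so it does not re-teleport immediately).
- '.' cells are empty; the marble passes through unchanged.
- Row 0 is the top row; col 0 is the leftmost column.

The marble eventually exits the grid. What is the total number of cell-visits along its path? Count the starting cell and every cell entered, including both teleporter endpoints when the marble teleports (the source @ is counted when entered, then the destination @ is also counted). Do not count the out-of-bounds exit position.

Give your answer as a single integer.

Step 1: enter (0,2), '.' pass, move down to (1,2)
Step 2: enter (1,2), '.' pass, move down to (2,2)
Step 3: enter (2,2), '.' pass, move down to (3,2)
Step 4: enter (3,2), '.' pass, move down to (4,2)
Step 5: enter (4,2), '.' pass, move down to (5,2)
Step 6: enter (5,2), '\' deflects down->right, move right to (5,3)
Step 7: enter (5,3), '.' pass, move right to (5,4)
Step 8: enter (5,4), '.' pass, move right to (5,5)
Step 9: enter (5,5), '.' pass, move right to (5,6)
Step 10: enter (5,6), '.' pass, move right to (5,7)
Step 11: enter (5,7), '.' pass, move right to (5,8)
Step 12: enter (5,8), '.' pass, move right to (5,9)
Step 13: at (5,9) — EXIT via right edge, pos 5
Path length (cell visits): 12

Answer: 12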